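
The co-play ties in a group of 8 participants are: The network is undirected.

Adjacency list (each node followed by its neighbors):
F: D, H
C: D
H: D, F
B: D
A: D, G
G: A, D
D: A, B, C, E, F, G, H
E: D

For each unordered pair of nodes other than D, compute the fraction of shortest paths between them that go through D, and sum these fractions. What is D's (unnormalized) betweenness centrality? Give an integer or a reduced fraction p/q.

19

Pairs whose geodesics pass through D — H–C: 1; H–E: 1; H–G: 1; H–B: 1; H–A: 1; C–E: 1; C–G: 1; C–B: 1; C–F: 1; C–A: 1; E–G: 1; E–B: 1; E–F: 1; E–A: 1 … (+5 more pairs).
All other pairs contribute 0.
Summing the contributions gives betweenness(D) = 19.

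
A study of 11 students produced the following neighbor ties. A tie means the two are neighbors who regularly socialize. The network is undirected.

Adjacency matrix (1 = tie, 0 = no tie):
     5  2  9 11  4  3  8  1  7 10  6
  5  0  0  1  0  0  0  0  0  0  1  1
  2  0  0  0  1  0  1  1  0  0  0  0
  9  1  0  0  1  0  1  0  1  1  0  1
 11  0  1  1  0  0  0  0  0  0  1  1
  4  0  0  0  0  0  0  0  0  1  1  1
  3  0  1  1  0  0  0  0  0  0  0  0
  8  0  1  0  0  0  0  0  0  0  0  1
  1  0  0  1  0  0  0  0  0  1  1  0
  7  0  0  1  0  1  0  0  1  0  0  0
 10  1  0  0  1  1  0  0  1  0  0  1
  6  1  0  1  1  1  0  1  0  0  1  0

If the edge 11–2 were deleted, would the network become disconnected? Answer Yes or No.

Even without that edge, 11 still reaches 2 via 11 – 9 – 3 – 2, so the network stays connected. Not a bridge.

No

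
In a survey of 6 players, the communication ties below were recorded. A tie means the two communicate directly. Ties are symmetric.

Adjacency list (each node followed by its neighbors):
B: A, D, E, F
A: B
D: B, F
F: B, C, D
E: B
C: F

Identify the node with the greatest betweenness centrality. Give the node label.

B

Unnormalized betweenness of each node: A:0, B:7, C:0, D:0, E:0, F:4.
B has the largest value, 7, making it the main broker — the node through which the most shortest paths run.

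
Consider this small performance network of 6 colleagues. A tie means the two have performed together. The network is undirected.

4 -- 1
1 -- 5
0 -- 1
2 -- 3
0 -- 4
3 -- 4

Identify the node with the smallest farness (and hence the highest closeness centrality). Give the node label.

4

Farness (sum of distances to all others) for each node — 0:9, 1:8, 2:13, 3:9, 4:7, 5:12.
The smallest farness is 7, for 4, so 4 has the highest closeness.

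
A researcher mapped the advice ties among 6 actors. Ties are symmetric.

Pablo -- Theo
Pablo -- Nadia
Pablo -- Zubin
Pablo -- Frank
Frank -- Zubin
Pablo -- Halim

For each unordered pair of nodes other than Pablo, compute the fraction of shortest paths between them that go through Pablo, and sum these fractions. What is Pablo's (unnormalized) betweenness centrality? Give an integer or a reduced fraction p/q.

Pairs whose geodesics pass through Pablo — Theo–Nadia: 1; Theo–Halim: 1; Theo–Frank: 1; Theo–Zubin: 1; Nadia–Halim: 1; Nadia–Frank: 1; Nadia–Zubin: 1; Halim–Frank: 1; Halim–Zubin: 1.
All other pairs contribute 0.
Summing the contributions gives betweenness(Pablo) = 9.

9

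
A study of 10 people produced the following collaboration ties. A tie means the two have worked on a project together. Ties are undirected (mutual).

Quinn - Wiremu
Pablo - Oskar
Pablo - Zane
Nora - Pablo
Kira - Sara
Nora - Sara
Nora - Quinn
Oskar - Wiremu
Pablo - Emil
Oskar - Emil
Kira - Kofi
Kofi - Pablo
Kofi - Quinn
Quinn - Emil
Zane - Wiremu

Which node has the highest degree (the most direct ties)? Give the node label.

Degrees — Emil:3, Kira:2, Kofi:3, Nora:3, Oskar:3, Pablo:5, Quinn:4, Sara:2, Wiremu:3, Zane:2.
The maximum is 5, attained only by Pablo.

Pablo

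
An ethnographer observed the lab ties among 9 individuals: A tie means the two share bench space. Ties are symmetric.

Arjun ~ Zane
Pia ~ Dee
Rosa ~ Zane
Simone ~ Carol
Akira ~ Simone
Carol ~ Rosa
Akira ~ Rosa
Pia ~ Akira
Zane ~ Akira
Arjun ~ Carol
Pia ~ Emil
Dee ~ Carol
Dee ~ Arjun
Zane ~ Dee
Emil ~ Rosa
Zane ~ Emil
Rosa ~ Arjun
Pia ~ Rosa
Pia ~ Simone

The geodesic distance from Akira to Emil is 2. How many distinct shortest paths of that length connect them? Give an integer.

The shortest distance is 2. The length-2 paths are: Akira–Pia–Emil; Akira–Rosa–Emil; Akira–Zane–Emil.
That gives 3 distinct shortest paths.

3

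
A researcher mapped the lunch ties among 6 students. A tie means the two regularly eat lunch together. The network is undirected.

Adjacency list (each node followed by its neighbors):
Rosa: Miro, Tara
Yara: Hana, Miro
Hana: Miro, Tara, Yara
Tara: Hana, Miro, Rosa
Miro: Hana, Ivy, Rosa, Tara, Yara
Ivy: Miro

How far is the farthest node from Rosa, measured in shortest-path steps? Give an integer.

Distances from Rosa: Hana:2, Ivy:2, Miro:1, Tara:1, Yara:2.
The largest is 2 (to Hana, Ivy, and Yara), so the eccentricity of Rosa is 2.

2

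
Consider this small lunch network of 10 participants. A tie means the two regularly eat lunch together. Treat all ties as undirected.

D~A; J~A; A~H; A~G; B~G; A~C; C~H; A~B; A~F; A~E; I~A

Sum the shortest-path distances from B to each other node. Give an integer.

Distances from B: A:1, C:2, D:2, E:2, F:2, G:1, H:2, I:2, J:2.
Sum = 1 + 2 + 2 + 2 + 2 + 1 + 2 + 2 + 2 = 16.

16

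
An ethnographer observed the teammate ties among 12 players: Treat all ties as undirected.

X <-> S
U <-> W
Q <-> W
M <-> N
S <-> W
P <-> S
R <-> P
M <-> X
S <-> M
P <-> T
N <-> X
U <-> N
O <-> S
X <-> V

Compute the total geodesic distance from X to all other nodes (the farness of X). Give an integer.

21

Distances from X: M:1, N:1, O:2, P:2, Q:3, R:3, S:1, T:3, U:2, V:1, W:2.
Sum = 1 + 1 + 2 + 2 + 3 + 3 + 1 + 3 + 2 + 1 + 2 = 21.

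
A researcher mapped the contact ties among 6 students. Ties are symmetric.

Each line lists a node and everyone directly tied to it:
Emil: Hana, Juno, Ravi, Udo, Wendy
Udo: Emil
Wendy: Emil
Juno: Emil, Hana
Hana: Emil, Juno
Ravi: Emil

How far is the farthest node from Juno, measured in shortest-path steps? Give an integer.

Distances from Juno: Emil:1, Hana:1, Ravi:2, Udo:2, Wendy:2.
The largest is 2 (to Ravi, Wendy, and Udo), so the eccentricity of Juno is 2.

2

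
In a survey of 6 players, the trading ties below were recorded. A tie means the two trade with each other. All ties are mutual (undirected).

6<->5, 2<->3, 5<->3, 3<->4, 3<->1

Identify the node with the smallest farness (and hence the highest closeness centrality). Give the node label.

Farness (sum of distances to all others) for each node — 1:10, 2:10, 3:6, 4:10, 5:8, 6:12.
The smallest farness is 6, for 3, so 3 has the highest closeness.

3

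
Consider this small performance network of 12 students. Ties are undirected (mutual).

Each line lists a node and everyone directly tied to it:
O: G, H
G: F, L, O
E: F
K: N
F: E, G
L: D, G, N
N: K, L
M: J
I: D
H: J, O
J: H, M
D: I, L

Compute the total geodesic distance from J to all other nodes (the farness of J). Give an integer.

42

Distances from J: D:5, E:5, F:4, G:3, H:1, I:6, K:6, L:4, M:1, N:5, O:2.
Sum = 5 + 5 + 4 + 3 + 1 + 6 + 6 + 4 + 1 + 5 + 2 = 42.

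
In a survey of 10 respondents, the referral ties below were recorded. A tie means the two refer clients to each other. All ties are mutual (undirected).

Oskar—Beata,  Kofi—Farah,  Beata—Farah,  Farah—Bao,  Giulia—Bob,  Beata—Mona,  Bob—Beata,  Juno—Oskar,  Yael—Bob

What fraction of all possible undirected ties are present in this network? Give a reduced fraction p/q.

There are 9 edges and 10 nodes, so the maximum possible is C(10,2) = 45.
Density = 9/45 = 1/5.

1/5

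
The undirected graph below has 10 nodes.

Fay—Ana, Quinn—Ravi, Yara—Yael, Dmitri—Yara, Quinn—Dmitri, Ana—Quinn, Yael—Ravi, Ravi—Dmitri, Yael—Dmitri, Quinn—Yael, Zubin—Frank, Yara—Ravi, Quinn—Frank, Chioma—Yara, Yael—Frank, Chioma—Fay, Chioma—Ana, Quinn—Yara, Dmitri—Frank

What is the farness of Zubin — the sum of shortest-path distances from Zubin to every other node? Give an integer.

24

Distances from Zubin: Ana:3, Chioma:4, Dmitri:2, Fay:4, Frank:1, Quinn:2, Ravi:3, Yael:2, Yara:3.
Sum = 3 + 4 + 2 + 4 + 1 + 2 + 3 + 2 + 3 = 24.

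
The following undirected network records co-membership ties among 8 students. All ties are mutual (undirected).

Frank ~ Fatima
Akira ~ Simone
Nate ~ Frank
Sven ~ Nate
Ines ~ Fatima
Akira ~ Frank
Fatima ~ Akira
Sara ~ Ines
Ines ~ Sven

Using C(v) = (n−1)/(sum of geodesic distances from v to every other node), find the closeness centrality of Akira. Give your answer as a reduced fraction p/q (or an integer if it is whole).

7/13

Distances from Akira: Fatima:1, Frank:1, Ines:2, Nate:2, Sara:3, Simone:1, Sven:3. Sum = 13.
n = 8, so closeness = 7/13.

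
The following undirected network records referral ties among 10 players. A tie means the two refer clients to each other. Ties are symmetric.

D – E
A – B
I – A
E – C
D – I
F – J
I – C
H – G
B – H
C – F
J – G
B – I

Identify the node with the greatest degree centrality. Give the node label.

I

Degrees — A:2, B:3, C:3, D:2, E:2, F:2, G:2, H:2, I:4, J:2.
The maximum is 4, attained only by I.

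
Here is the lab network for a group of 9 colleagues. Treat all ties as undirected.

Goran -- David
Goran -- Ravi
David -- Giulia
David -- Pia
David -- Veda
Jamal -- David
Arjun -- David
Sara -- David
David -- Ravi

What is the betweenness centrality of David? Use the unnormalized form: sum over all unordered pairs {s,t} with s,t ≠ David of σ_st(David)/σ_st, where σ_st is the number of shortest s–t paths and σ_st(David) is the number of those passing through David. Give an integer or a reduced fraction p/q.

27

Pairs whose geodesics pass through David — Giulia–Jamal: 1; Giulia–Goran: 1; Giulia–Sara: 1; Giulia–Arjun: 1; Giulia–Pia: 1; Giulia–Ravi: 1; Giulia–Veda: 1; Jamal–Goran: 1; Jamal–Sara: 1; Jamal–Arjun: 1; Jamal–Pia: 1; Jamal–Ravi: 1; Jamal–Veda: 1; Goran–Sara: 1 … (+13 more pairs).
All other pairs contribute 0.
Summing the contributions gives betweenness(David) = 27.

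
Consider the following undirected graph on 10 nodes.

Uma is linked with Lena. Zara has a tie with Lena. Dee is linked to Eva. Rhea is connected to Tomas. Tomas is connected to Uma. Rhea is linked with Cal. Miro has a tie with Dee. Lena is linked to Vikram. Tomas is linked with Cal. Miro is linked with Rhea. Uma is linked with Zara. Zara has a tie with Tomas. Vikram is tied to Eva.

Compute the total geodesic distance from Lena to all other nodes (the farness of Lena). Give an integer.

20

Distances from Lena: Cal:3, Dee:3, Eva:2, Miro:4, Rhea:3, Tomas:2, Uma:1, Vikram:1, Zara:1.
Sum = 3 + 3 + 2 + 4 + 3 + 2 + 1 + 1 + 1 = 20.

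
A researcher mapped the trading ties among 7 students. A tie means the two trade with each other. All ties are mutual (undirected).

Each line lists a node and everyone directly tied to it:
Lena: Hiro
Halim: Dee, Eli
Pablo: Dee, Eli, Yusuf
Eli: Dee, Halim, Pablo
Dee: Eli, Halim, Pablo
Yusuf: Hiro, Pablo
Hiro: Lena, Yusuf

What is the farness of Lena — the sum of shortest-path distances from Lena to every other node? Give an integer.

19

Distances from Lena: Dee:4, Eli:4, Halim:5, Hiro:1, Pablo:3, Yusuf:2.
Sum = 4 + 4 + 5 + 1 + 3 + 2 = 19.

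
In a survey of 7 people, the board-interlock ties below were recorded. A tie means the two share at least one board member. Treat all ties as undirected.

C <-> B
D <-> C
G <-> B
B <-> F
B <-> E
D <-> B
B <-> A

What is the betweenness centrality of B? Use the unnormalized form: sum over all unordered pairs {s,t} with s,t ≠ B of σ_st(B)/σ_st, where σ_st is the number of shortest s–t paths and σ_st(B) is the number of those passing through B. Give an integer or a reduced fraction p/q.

14

Pairs whose geodesics pass through B — G–F: 1; G–E: 1; G–D: 1; G–C: 1; G–A: 1; F–E: 1; F–D: 1; F–C: 1; F–A: 1; E–D: 1; E–C: 1; E–A: 1; D–A: 1; C–A: 1.
All other pairs contribute 0.
Summing the contributions gives betweenness(B) = 14.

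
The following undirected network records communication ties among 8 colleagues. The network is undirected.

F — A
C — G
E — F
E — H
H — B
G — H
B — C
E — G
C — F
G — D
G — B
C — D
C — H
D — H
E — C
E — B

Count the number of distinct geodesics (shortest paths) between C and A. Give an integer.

1

The shortest distance is 2, and the only length-2 path is C–F–A. So there is exactly 1 shortest path.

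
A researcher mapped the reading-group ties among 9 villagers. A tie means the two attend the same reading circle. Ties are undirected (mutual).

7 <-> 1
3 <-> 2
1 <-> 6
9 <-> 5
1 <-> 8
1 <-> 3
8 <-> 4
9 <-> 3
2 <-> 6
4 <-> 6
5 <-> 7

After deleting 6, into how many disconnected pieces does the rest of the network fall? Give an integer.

1

6's neighbors (1, 2, and 4) remain reachable from one another through other ties, so the rest of the network stays in one piece.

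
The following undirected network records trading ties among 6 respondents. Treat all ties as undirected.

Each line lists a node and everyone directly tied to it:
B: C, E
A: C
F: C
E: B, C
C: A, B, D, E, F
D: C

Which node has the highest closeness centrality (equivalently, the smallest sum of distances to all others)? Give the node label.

Farness (sum of distances to all others) for each node — A:9, B:8, C:5, D:9, E:8, F:9.
The smallest farness is 5, for C, so C has the highest closeness.

C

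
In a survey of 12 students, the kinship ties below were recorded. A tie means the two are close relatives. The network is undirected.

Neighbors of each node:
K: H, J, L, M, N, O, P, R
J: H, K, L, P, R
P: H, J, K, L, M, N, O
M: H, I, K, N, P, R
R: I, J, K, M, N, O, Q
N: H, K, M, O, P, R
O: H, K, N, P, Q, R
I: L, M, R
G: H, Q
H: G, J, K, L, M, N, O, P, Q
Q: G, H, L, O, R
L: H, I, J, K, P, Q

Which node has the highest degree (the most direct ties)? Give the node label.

H

Degrees — G:2, H:9, I:3, J:5, K:8, L:6, M:6, N:6, O:6, P:7, Q:5, R:7.
The maximum is 9, attained only by H.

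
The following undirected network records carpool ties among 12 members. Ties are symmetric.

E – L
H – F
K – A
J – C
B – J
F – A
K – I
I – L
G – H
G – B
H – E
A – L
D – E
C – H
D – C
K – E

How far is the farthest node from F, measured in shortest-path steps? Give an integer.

Distances from F: A:1, B:3, C:2, D:3, E:2, G:2, H:1, I:3, J:3, K:2, L:2.
The largest is 3 (to I, J, D, and B), so the eccentricity of F is 3.

3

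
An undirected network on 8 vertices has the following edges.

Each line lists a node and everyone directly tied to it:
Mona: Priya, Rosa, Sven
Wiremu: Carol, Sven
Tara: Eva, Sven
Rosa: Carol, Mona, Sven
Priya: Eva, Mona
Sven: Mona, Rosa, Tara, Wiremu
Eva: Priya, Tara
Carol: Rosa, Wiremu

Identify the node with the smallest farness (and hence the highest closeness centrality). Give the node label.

Sven

Farness (sum of distances to all others) for each node — Carol:16, Eva:16, Mona:11, Priya:14, Rosa:12, Sven:10, Tara:13, Wiremu:14.
The smallest farness is 10, for Sven, so Sven has the highest closeness.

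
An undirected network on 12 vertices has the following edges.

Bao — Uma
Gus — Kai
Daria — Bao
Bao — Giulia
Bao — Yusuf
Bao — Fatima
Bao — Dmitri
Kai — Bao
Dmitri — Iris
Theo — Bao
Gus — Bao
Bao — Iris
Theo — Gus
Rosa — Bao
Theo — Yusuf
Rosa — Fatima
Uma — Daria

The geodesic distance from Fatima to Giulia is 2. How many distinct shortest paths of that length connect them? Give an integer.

1

The shortest distance is 2, and the only length-2 path is Fatima–Bao–Giulia. So there is exactly 1 shortest path.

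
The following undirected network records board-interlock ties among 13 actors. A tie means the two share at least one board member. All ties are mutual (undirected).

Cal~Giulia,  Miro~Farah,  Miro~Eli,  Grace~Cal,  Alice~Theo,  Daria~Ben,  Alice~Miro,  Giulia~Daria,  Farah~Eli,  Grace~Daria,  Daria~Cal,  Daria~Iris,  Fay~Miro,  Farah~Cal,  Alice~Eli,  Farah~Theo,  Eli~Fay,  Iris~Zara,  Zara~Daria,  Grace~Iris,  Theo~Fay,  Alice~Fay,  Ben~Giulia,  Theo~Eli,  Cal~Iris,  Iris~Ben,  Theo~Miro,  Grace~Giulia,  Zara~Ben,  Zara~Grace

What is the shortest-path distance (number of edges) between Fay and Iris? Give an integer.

4

One shortest route is Fay – Eli – Farah – Cal – Iris, which uses 4 edges, and at distance 3 from Fay we only reach {Cal}, which does not include Iris. So d(Fay,Iris) = 4.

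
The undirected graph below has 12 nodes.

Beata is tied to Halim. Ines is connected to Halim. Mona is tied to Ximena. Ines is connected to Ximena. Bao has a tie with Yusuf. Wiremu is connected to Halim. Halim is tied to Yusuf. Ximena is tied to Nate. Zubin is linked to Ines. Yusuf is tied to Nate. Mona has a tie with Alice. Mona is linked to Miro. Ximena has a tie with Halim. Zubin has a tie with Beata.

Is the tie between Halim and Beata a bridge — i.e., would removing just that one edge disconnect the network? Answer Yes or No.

Even without that edge, Halim still reaches Beata via Halim – Ines – Zubin – Beata, so the network stays connected. Not a bridge.

No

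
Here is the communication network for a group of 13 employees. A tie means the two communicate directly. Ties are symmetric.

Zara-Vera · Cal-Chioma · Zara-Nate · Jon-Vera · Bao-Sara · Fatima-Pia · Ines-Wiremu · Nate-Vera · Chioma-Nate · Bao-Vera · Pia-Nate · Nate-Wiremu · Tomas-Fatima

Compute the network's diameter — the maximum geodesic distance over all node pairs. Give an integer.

6

Eccentricity of each node (its greatest distance to any other): Bao:5, Cal:5, Chioma:4, Fatima:5, Ines:5, Jon:5, Nate:3, Pia:4, Sara:6, Tomas:6, Vera:4, Wiremu:4, Zara:4.
The maximum eccentricity is 6, realized for instance by the pair Tomas–Sara via Tomas – Fatima – Pia – Nate – Vera – Bao – Sara. So the diameter is 6.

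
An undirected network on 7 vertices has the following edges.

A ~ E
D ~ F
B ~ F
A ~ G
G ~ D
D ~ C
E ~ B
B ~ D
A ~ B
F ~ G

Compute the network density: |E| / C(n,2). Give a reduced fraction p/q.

10/21

There are 10 edges and 7 nodes, so the maximum possible is C(7,2) = 21.
Density = 10/21.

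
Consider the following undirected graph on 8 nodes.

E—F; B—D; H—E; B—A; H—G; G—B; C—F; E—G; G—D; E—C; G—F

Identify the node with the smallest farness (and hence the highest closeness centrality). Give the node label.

G

Farness (sum of distances to all others) for each node — A:18, B:12, C:16, D:13, E:11, F:12, G:9, H:13.
The smallest farness is 9, for G, so G has the highest closeness.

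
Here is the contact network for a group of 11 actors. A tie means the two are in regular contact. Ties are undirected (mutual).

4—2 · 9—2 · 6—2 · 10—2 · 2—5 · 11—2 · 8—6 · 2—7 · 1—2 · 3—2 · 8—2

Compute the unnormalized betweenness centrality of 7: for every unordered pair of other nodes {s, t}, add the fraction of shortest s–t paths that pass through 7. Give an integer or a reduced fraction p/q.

0

No shortest path between any pair of other nodes passes through 7.
Summing the contributions gives betweenness(7) = 0.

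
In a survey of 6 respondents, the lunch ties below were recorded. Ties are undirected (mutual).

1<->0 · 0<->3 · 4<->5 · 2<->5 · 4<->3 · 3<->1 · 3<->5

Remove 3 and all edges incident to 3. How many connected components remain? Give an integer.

Without 3, the remaining ties split the others into: {0, 1}; {2, 4, 5}.
That's 2 separate components.

2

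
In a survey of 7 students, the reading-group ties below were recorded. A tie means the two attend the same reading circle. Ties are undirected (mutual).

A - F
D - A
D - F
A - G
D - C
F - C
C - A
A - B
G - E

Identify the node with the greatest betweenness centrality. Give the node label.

Unnormalized betweenness of each node: A:11, B:0, C:0, D:0, E:0, F:0, G:5.
A has the largest value, 11, making it the main broker — the node through which the most shortest paths run.

A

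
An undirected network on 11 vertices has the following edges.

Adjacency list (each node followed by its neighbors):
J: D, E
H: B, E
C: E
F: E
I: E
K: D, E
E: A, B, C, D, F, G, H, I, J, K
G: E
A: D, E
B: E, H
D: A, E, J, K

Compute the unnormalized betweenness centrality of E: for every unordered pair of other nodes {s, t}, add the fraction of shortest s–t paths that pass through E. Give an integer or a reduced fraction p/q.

79/2

Pairs whose geodesics pass through E — I–G: 1; I–K: 1; I–J: 1; I–H: 1; I–B: 1; I–F: 1; I–D: 1; I–A: 1; I–C: 1; G–K: 1; G–J: 1; G–H: 1; G–B: 1; G–F: 1 … (+27 more pairs).
All other pairs contribute 0.
Summing the contributions gives betweenness(E) = 79/2.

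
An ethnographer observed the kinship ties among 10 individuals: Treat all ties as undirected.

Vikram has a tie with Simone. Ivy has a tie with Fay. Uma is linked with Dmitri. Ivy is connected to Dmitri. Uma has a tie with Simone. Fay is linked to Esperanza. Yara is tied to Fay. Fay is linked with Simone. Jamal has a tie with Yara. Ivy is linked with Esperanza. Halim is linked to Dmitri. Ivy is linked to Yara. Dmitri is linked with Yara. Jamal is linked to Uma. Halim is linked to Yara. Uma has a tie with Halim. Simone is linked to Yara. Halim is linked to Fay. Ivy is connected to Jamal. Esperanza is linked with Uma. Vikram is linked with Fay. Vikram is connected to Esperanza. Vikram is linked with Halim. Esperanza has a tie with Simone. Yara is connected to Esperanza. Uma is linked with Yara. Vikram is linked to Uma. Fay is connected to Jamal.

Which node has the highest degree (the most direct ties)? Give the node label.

Yara

Degrees — Dmitri:4, Esperanza:6, Fay:7, Halim:5, Ivy:5, Jamal:4, Simone:5, Uma:7, Vikram:5, Yara:8.
The maximum is 8, attained only by Yara.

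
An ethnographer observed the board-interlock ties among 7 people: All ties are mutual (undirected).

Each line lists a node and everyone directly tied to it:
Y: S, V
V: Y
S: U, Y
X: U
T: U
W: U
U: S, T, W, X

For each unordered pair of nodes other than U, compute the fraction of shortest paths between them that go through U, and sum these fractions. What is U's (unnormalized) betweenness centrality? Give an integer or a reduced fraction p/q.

Pairs whose geodesics pass through U — W–X: 1; W–T: 1; W–V: 1; W–S: 1; W–Y: 1; X–T: 1; X–V: 1; X–S: 1; X–Y: 1; T–V: 1; T–S: 1; T–Y: 1.
All other pairs contribute 0.
Summing the contributions gives betweenness(U) = 12.

12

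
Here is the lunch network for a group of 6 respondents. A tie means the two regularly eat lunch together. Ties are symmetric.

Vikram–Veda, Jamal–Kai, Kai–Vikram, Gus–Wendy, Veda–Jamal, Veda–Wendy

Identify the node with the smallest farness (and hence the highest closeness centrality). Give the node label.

Veda

Farness (sum of distances to all others) for each node — Gus:13, Jamal:9, Kai:11, Veda:7, Vikram:9, Wendy:9.
The smallest farness is 7, for Veda, so Veda has the highest closeness.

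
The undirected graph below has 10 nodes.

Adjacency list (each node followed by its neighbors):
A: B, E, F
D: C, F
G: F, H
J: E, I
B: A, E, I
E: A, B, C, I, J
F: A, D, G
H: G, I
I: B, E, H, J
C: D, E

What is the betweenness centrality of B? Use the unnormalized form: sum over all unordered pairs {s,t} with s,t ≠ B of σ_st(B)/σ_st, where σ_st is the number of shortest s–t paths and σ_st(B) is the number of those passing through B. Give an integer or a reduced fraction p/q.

Pairs whose geodesics pass through B — H–A: 1/3; I–F: 1/3; I–A: 1/2.
All other pairs contribute 0.
Summing the contributions gives betweenness(B) = 7/6.

7/6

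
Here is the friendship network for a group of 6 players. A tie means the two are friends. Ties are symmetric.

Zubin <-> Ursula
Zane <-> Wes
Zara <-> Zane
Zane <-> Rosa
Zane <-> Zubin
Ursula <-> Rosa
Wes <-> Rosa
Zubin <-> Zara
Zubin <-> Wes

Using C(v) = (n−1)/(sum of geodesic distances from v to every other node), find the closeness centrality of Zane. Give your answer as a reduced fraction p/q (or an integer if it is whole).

5/6

Distances from Zane: Rosa:1, Ursula:2, Wes:1, Zara:1, Zubin:1. Sum = 6.
n = 6, so closeness = 5/6.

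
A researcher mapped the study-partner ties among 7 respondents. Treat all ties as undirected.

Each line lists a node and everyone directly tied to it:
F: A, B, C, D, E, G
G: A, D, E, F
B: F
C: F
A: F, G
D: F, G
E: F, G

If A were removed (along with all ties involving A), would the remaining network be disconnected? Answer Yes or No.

No

Even without A, every remaining node can still reach every other (the residual graph is connected), so A is not a cut vertex.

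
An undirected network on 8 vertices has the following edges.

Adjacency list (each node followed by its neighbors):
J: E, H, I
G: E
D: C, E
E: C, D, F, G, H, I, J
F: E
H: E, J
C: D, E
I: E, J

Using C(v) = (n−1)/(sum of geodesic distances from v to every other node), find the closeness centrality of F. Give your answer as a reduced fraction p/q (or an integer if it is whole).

7/13

Distances from F: C:2, D:2, E:1, G:2, H:2, I:2, J:2. Sum = 13.
n = 8, so closeness = 7/13.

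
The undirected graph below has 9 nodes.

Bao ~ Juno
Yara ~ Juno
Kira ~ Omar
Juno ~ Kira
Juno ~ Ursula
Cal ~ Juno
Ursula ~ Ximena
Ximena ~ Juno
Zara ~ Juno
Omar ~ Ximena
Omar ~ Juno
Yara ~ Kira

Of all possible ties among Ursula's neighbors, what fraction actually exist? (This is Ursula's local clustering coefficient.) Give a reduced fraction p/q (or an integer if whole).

Ursula's neighbors: Juno and Ximena (k = 2).
Possible neighbor pairs: C(2,2) = 1. Edges among them: Juno–Ximena → e = 1.
Clustering(Ursula) = 1/1.

1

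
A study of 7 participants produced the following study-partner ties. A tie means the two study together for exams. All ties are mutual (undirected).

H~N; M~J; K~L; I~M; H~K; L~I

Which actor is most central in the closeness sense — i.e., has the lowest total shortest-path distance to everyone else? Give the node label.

Farness (sum of distances to all others) for each node — H:16, I:13, J:21, K:13, L:12, M:16, N:21.
The smallest farness is 12, for L, so L has the highest closeness.

L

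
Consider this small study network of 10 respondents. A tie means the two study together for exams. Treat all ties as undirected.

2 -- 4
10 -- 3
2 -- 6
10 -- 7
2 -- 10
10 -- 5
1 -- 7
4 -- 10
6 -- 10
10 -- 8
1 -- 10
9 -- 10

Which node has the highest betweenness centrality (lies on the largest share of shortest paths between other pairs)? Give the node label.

Unnormalized betweenness of each node: 1:0, 2:1/2, 3:0, 4:0, 5:0, 6:0, 7:0, 8:0, 9:0, 10:65/2.
10 has the largest value, 65/2, making it the main broker — the node through which the most shortest paths run.

10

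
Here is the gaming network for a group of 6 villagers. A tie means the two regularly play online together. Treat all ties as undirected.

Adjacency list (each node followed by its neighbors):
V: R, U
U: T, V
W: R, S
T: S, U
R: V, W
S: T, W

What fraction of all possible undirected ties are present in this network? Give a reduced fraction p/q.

There are 6 edges and 6 nodes, so the maximum possible is C(6,2) = 15.
Density = 6/15 = 2/5.

2/5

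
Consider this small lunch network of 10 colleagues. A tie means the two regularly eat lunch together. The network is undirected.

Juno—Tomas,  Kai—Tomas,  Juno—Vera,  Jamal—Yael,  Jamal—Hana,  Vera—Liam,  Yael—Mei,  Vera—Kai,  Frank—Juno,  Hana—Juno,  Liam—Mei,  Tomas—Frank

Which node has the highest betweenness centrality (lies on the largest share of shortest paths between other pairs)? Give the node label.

Juno

Unnormalized betweenness of each node: Frank:0, Hana:8, Jamal:5, Juno:31/2, Kai:3/2, Liam:7, Mei:4, Tomas:5/2, Vera:23/2, Yael:3.
Juno has the largest value, 31/2, making it the main broker — the node through which the most shortest paths run.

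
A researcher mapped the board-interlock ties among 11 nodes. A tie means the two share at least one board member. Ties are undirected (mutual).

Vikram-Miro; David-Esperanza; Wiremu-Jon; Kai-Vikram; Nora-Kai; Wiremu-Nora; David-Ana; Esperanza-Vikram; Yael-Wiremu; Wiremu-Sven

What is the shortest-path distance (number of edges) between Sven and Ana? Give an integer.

One shortest route is Sven – Wiremu – Nora – Kai – Vikram – Esperanza – David – Ana, which uses 7 edges, and at distance 6 from Sven we only reach {David}, which does not include Ana. So d(Sven,Ana) = 7.

7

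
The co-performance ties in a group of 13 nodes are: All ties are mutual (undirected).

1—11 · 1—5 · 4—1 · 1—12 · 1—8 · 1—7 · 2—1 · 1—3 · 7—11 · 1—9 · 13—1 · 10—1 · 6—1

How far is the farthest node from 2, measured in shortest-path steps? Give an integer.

Distances from 2: 1:1, 3:2, 4:2, 5:2, 6:2, 7:2, 8:2, 9:2, 10:2, 11:2, 12:2, 13:2.
The largest is 2 (to 12, 6, 13, 5, 8, 7, 11, 4, 9, 3, and 10), so the eccentricity of 2 is 2.

2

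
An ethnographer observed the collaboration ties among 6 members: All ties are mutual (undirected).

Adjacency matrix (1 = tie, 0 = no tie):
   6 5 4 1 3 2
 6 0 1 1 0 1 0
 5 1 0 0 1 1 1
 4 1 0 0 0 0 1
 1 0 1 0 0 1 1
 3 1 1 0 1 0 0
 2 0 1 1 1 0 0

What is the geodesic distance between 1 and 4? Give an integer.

One shortest route is 1 – 2 – 4, which uses 2 edges, and 1 and 4 are not directly tied, so nothing shorter exists. So d(1,4) = 2.

2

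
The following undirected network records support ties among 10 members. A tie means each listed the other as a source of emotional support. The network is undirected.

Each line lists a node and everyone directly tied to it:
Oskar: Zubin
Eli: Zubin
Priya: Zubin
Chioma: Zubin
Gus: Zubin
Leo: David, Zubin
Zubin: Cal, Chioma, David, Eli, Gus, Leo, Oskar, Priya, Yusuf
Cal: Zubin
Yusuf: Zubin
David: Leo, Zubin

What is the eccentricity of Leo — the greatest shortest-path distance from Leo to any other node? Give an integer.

Distances from Leo: Cal:2, Chioma:2, David:1, Eli:2, Gus:2, Oskar:2, Priya:2, Yusuf:2, Zubin:1.
The largest is 2 (to Gus, Chioma, Priya, Yusuf, Eli, Oskar, and Cal), so the eccentricity of Leo is 2.

2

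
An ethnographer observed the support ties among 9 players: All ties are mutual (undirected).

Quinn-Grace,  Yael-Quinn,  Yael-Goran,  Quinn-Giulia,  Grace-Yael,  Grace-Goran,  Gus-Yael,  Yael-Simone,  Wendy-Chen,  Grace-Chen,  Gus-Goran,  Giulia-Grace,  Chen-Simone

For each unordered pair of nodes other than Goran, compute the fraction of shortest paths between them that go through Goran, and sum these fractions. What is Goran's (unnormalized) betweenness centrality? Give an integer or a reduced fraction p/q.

3/2

Pairs whose geodesics pass through Goran — Gus–Giulia: 1/3; Gus–Wendy: 1/3; Gus–Chen: 1/3; Gus–Grace: 1/2.
All other pairs contribute 0.
Summing the contributions gives betweenness(Goran) = 3/2.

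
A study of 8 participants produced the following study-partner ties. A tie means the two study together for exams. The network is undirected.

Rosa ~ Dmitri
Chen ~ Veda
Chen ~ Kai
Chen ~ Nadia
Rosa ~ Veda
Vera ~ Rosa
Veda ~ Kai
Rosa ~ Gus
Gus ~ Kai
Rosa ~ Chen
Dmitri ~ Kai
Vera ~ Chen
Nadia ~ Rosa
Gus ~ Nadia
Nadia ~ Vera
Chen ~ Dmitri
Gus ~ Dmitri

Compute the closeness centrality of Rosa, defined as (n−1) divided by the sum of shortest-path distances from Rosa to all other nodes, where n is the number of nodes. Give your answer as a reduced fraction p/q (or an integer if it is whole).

Distances from Rosa: Chen:1, Dmitri:1, Gus:1, Kai:2, Nadia:1, Veda:1, Vera:1. Sum = 8.
n = 8, so closeness = 7/8.

7/8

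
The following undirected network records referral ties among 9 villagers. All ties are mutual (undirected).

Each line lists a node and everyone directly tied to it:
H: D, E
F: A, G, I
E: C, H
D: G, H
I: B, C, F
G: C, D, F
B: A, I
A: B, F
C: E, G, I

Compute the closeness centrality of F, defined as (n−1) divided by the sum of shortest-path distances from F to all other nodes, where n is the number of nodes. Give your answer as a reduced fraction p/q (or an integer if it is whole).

Distances from F: A:1, B:2, C:2, D:2, E:3, G:1, H:3, I:1. Sum = 15.
n = 9, so closeness = 8/15.

8/15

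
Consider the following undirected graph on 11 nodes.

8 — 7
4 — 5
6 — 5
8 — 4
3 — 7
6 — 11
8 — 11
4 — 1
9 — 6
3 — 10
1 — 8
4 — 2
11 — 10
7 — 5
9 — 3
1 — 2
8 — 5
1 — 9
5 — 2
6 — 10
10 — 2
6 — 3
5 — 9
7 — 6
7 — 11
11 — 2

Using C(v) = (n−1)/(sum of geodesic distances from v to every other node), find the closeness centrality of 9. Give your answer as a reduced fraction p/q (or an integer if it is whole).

Distances from 9: 1:1, 2:2, 3:1, 4:2, 5:1, 6:1, 7:2, 8:2, 10:2, 11:2. Sum = 16.
n = 11, so closeness = 10/16 = 5/8.

5/8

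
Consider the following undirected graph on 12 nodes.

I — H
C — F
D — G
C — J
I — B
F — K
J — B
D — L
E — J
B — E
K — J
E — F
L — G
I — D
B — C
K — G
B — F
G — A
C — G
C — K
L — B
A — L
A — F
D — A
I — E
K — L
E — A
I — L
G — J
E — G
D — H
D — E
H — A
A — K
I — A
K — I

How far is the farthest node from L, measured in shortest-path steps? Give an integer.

Distances from L: A:1, B:1, C:2, D:1, E:2, F:2, G:1, H:2, I:1, J:2, K:1.
The largest is 2 (to F, E, C, J, and H), so the eccentricity of L is 2.

2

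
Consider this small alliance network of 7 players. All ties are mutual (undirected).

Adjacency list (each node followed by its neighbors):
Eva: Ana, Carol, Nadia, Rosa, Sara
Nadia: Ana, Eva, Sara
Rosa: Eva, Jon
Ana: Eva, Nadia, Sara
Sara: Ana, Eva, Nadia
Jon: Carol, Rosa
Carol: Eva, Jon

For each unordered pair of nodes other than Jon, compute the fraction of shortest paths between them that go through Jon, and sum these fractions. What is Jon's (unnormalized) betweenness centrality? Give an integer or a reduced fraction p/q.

Pairs whose geodesics pass through Jon — Rosa–Carol: 1/2.
All other pairs contribute 0.
Summing the contributions gives betweenness(Jon) = 1/2.

1/2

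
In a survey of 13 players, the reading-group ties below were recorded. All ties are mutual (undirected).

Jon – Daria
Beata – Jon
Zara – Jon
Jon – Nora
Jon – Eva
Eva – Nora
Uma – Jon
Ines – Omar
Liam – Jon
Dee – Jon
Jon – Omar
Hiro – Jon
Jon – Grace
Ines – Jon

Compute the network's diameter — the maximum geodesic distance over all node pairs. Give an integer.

Eccentricity of each node (its greatest distance to any other): Beata:2, Daria:2, Dee:2, Eva:2, Grace:2, Hiro:2, Ines:2, Jon:1, Liam:2, Nora:2, Omar:2, Uma:2, Zara:2.
The maximum eccentricity is 2, realized for instance by the pair Daria–Grace via Daria – Jon – Grace. So the diameter is 2.

2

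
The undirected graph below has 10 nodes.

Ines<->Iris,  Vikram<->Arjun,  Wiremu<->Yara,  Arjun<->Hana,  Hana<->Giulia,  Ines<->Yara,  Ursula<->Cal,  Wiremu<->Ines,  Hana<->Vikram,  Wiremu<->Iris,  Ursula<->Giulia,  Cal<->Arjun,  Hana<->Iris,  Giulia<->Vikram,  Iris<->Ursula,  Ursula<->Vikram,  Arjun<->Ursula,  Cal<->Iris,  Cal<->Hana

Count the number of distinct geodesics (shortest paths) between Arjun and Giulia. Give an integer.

3

The shortest distance is 2. The length-2 paths are: Arjun–Hana–Giulia; Arjun–Ursula–Giulia; Arjun–Vikram–Giulia.
That gives 3 distinct shortest paths.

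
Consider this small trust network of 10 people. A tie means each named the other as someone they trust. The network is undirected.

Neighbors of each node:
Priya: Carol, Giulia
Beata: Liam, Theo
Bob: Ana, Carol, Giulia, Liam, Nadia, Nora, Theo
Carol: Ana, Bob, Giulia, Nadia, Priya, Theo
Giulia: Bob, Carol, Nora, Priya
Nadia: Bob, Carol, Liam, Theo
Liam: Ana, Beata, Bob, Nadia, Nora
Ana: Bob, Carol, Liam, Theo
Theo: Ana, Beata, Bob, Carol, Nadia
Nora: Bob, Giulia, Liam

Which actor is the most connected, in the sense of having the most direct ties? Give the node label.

Bob

Degrees — Ana:4, Beata:2, Bob:7, Carol:6, Giulia:4, Liam:5, Nadia:4, Nora:3, Priya:2, Theo:5.
The maximum is 7, attained only by Bob.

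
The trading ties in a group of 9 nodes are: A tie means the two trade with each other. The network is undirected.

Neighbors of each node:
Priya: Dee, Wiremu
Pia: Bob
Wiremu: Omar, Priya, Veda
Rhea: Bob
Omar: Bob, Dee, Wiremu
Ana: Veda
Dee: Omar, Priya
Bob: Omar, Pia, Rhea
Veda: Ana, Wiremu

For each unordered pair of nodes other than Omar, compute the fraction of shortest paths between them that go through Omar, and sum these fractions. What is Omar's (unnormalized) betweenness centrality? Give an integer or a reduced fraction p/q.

Pairs whose geodesics pass through Omar — Veda–Bob: 1; Veda–Dee: 1/2; Veda–Rhea: 1; Veda–Pia: 1; Priya–Bob: 2/2; Priya–Rhea: 2/2; Priya–Pia: 2/2; Bob–Ana: 1; Bob–Dee: 1; Bob–Wiremu: 1; Ana–Dee: 1/2; Ana–Rhea: 1; Ana–Pia: 1; Dee–Wiremu: 1/2 … (+4 more pairs).
All other pairs contribute 0.
Summing the contributions gives betweenness(Omar) = 33/2.

33/2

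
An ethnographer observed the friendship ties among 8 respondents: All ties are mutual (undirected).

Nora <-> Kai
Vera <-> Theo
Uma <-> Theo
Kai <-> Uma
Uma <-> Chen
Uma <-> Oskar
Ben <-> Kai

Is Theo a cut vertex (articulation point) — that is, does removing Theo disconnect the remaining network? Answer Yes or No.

Yes

Removing Theo leaves {Ben, Chen, Kai, Nora, Oskar, and Uma} with no path to {Vera}, so the network splits into 2 components. Theo is a cut vertex.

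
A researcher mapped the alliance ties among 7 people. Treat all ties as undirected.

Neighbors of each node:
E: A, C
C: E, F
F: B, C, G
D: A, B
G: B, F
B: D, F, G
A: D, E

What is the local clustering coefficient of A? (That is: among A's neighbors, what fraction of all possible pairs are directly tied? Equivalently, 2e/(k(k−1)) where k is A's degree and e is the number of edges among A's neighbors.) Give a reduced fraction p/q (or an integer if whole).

0

A's neighbors: D and E (k = 2).
Possible neighbor pairs: C(2,2) = 1. Edges among them: none → e = 0.
Clustering(A) = 0/1.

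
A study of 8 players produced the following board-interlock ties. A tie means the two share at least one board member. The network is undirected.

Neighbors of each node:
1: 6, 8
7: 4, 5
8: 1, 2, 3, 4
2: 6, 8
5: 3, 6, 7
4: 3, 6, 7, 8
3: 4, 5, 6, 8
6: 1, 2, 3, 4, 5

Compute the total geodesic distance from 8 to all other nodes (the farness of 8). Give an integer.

10

Distances from 8: 1:1, 2:1, 3:1, 4:1, 5:2, 6:2, 7:2.
Sum = 1 + 1 + 1 + 1 + 2 + 2 + 2 = 10.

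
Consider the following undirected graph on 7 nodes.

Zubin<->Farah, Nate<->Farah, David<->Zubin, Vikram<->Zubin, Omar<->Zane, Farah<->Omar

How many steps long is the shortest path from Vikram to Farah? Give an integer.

2

One shortest route is Vikram – Zubin – Farah, which uses 2 edges, and Vikram and Farah are not directly tied, so nothing shorter exists. So d(Vikram,Farah) = 2.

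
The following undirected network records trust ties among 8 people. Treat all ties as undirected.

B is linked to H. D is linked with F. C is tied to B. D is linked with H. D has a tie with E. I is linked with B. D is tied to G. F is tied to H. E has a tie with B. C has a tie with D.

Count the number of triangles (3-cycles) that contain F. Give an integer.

1

F's neighbors: D and H.
Neighbor pairs that are themselves tied: F–D–H. Each forms one triangle with F, for 1 in total.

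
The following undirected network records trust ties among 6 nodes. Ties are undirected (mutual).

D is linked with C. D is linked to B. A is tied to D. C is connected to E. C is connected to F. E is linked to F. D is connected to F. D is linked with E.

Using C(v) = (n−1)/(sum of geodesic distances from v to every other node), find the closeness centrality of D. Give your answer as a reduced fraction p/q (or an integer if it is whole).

1

Distances from D: A:1, B:1, C:1, E:1, F:1. Sum = 5.
n = 6, so closeness = 5/5 = 1.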